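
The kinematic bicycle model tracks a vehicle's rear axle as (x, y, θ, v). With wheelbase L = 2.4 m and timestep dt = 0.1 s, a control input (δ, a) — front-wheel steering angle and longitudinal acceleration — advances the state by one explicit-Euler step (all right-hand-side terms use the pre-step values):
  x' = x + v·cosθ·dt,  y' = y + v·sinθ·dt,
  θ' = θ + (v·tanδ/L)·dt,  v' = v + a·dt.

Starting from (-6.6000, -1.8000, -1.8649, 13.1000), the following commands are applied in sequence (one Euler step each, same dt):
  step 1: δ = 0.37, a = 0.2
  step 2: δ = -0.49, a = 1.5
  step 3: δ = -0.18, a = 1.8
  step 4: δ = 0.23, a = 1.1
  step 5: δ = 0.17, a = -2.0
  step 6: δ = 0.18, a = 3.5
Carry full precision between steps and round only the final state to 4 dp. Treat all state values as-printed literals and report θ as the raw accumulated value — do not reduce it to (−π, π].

after step 1 (δ=0.37, a=0.2): (-6.979746, -3.053752, -1.653191, 13.120000)
after step 2 (δ=-0.49, a=1.5): (-7.087726, -4.361301, -1.944777, 13.270000)
after step 3 (δ=-0.18, a=1.8): (-7.572510, -5.596579, -2.045391, 13.450000)
after step 4 (δ=0.23, a=1.1): (-8.187145, -6.792927, -1.914173, 13.560000)
after step 5 (δ=0.17, a=-2.0): (-8.643668, -8.069768, -1.817187, 13.360000)
after step 6 (δ=0.18, a=3.5): (-8.969525, -9.365420, -1.715891, 13.710000)

(-8.9695, -9.3654, -1.7159, 13.7100)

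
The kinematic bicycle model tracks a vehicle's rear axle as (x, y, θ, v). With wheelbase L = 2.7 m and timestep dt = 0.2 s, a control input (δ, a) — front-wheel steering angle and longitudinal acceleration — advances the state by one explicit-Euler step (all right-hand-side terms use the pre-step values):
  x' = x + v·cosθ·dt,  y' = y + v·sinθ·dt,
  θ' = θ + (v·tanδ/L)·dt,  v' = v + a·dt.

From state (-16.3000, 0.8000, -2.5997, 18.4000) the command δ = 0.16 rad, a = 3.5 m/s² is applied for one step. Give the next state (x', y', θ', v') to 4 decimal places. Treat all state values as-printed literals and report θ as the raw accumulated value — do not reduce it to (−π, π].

x' = -16.3000 + 18.4000·cos(-2.5997)·0.2 = -19.4528
y' = 0.8000 + 18.4000·sin(-2.5997)·0.2 = -1.0980
θ' = -2.5997 + (18.4000/2.7)·tan(0.16)·0.2 = -2.3797
v' = 18.4000 + 3.5000·0.2 = 19.1000

(-19.4528, -1.0980, -2.3797, 19.1000)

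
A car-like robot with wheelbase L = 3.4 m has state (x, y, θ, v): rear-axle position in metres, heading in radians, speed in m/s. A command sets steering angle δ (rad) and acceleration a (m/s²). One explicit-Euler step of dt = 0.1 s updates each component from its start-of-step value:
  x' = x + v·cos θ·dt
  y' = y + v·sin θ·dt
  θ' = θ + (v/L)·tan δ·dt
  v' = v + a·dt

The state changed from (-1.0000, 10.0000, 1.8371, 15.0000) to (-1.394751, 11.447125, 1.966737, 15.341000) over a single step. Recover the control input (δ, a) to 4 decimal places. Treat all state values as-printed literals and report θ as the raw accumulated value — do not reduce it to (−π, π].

a = (v'−v)/dt = (0.341000)/0.1 = 3.4100
Δθ = θ'−θ = 0.129637;  (v·dt/L) = 15.0000·0.1/3.4 = 0.441176
tan δ = Δθ·L/(v·dt) = 0.293844  →  δ = 0.2858

δ = 0.2858, a = 3.4100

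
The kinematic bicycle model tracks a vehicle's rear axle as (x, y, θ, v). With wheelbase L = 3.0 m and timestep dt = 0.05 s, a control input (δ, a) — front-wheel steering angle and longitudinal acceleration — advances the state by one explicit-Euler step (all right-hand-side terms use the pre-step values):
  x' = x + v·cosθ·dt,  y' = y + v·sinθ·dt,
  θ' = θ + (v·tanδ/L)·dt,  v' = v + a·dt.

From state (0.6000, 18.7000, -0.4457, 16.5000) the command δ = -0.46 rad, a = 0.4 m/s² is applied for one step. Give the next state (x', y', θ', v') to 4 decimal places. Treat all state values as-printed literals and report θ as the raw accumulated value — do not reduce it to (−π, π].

(1.3444, 18.3444, -0.5819, 16.5200)

x' = 0.6000 + 16.5000·cos(-0.4457)·0.05 = 1.3444
y' = 18.7000 + 16.5000·sin(-0.4457)·0.05 = 18.3444
θ' = -0.4457 + (16.5000/3.0)·tan(-0.46)·0.05 = -0.5819
v' = 16.5000 + 0.4000·0.05 = 16.5200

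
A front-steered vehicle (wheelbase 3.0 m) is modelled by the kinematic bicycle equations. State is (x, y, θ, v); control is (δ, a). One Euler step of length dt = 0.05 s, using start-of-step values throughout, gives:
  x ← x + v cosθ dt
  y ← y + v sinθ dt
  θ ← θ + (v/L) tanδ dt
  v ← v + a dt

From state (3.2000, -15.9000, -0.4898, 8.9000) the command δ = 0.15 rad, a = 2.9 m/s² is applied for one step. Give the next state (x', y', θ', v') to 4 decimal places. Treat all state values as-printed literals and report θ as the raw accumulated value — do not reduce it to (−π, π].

(3.5927, -16.1093, -0.4674, 9.0450)

x' = 3.2000 + 8.9000·cos(-0.4898)·0.05 = 3.5927
y' = -15.9000 + 8.9000·sin(-0.4898)·0.05 = -16.1093
θ' = -0.4898 + (8.9000/3.0)·tan(0.15)·0.05 = -0.4674
v' = 8.9000 + 2.9000·0.05 = 9.0450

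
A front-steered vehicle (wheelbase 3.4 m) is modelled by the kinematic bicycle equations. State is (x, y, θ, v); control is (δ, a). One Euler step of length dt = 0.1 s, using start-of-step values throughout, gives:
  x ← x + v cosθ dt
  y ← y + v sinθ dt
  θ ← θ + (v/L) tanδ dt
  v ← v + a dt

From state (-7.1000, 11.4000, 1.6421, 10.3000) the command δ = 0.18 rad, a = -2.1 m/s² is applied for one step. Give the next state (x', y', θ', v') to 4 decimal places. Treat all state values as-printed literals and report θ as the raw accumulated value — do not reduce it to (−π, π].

x' = -7.1000 + 10.3000·cos(1.6421)·0.1 = -7.1734
y' = 11.4000 + 10.3000·sin(1.6421)·0.1 = 12.4274
θ' = 1.6421 + (10.3000/3.4)·tan(0.18)·0.1 = 1.6972
v' = 10.3000 − 2.1000·0.1 = 10.0900

(-7.1734, 12.4274, 1.6972, 10.0900)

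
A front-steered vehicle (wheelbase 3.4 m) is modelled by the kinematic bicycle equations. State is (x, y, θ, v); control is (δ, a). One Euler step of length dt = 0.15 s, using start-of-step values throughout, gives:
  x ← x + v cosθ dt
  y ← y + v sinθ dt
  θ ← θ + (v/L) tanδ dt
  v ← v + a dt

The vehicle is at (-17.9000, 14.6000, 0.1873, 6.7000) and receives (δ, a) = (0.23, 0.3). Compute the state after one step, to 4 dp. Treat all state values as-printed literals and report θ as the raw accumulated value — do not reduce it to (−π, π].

x' = -17.9000 + 6.7000·cos(0.1873)·0.15 = -16.9126
y' = 14.6000 + 6.7000·sin(0.1873)·0.15 = 14.7871
θ' = 0.1873 + (6.7000/3.4)·tan(0.23)·0.15 = 0.2565
v' = 6.7000 + 0.3000·0.15 = 6.7450

(-16.9126, 14.7871, 0.2565, 6.7450)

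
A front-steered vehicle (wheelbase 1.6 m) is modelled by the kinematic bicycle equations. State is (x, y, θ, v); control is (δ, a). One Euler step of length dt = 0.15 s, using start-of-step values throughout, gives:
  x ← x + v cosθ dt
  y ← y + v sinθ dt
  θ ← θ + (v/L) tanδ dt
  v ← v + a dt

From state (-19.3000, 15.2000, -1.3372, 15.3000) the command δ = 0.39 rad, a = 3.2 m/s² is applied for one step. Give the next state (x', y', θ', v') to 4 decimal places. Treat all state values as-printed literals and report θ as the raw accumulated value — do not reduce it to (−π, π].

(-18.7688, 12.9673, -0.7476, 15.7800)

x' = -19.3000 + 15.3000·cos(-1.3372)·0.15 = -18.7688
y' = 15.2000 + 15.3000·sin(-1.3372)·0.15 = 12.9673
θ' = -1.3372 + (15.3000/1.6)·tan(0.39)·0.15 = -0.7476
v' = 15.3000 + 3.2000·0.15 = 15.7800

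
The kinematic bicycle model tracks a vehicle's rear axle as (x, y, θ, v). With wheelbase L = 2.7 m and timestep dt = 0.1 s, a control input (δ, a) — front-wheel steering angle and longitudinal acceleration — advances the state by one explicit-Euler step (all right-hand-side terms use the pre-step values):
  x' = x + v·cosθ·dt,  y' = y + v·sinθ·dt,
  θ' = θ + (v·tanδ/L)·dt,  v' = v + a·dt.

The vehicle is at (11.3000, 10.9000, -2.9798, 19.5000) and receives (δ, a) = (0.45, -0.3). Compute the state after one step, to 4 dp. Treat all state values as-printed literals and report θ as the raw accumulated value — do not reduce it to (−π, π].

x' = 11.3000 + 19.5000·cos(-2.9798)·0.1 = 9.3755
y' = 10.9000 + 19.5000·sin(-2.9798)·0.1 = 10.5859
θ' = -2.9798 + (19.5000/2.7)·tan(0.45)·0.1 = -2.6309
v' = 19.5000 − 0.3000·0.1 = 19.4700

(9.3755, 10.5859, -2.6309, 19.4700)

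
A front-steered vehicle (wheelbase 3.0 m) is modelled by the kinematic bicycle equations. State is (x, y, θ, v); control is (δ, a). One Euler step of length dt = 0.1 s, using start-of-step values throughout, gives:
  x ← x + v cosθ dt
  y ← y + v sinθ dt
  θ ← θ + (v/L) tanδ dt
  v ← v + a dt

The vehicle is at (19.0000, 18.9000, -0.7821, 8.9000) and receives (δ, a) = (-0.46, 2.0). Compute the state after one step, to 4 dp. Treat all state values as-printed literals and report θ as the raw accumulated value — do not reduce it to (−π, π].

(19.6314, 18.2728, -0.9291, 9.1000)

x' = 19.0000 + 8.9000·cos(-0.7821)·0.1 = 19.6314
y' = 18.9000 + 8.9000·sin(-0.7821)·0.1 = 18.2728
θ' = -0.7821 + (8.9000/3.0)·tan(-0.46)·0.1 = -0.9291
v' = 8.9000 + 2.0000·0.1 = 9.1000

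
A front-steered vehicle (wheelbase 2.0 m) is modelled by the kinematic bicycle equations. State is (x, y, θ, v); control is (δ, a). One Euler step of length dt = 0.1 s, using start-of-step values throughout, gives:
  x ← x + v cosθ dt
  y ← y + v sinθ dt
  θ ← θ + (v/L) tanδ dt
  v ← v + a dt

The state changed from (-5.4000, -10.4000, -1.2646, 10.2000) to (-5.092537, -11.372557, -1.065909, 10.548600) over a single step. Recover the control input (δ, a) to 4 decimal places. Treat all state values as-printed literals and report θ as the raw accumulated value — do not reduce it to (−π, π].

δ = 0.3715, a = 3.4860

a = (v'−v)/dt = (0.348600)/0.1 = 3.4860
Δθ = θ'−θ = 0.198691;  (v·dt/L) = 10.2000·0.1/2.0 = 0.510000
tan δ = Δθ·L/(v·dt) = 0.389590  →  δ = 0.3715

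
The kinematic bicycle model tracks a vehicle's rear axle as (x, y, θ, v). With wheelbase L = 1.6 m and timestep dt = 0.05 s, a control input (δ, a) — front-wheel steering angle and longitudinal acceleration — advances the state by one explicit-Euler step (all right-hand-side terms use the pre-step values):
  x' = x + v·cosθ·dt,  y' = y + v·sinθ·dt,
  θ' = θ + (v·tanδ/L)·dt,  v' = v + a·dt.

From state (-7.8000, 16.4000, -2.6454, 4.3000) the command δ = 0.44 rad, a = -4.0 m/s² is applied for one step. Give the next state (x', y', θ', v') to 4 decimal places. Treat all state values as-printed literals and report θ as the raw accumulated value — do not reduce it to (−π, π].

(-7.9891, 16.2976, -2.5821, 4.1000)

x' = -7.8000 + 4.3000·cos(-2.6454)·0.05 = -7.9891
y' = 16.4000 + 4.3000·sin(-2.6454)·0.05 = 16.2976
θ' = -2.6454 + (4.3000/1.6)·tan(0.44)·0.05 = -2.5821
v' = 4.3000 − 4.0000·0.05 = 4.1000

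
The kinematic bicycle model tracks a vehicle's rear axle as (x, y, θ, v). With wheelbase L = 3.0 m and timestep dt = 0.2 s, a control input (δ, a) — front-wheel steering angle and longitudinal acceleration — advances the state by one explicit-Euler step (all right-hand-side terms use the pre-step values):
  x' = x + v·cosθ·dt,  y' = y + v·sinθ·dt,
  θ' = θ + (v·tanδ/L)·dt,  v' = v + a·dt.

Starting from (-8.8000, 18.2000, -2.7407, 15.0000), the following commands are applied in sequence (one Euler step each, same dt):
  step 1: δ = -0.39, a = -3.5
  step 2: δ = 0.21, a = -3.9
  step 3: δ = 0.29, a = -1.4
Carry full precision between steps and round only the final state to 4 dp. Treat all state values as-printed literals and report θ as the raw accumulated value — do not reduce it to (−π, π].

after step 1 (δ=-0.39, a=-3.5): (-11.562139, 17.029279, -3.151755, 14.300000)
after step 2 (δ=0.21, a=-3.9): (-14.421991, 17.058342, -2.948559, 13.520000)
after step 3 (δ=0.29, a=-1.4): (-17.075769, 16.539615, -2.679590, 13.240000)

(-17.0758, 16.5396, -2.6796, 13.2400)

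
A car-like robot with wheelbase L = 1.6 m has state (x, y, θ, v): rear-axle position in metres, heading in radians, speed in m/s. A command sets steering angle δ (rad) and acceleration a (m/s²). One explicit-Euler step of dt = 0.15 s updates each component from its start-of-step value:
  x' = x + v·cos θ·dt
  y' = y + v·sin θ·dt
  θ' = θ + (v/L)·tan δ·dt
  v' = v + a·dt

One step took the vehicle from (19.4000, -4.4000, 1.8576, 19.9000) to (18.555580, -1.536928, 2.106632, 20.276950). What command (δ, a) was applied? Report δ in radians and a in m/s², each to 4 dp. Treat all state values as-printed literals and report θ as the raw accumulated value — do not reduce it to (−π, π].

δ = 0.1327, a = 2.5130

a = (v'−v)/dt = (0.376950)/0.15 = 2.5130
Δθ = θ'−θ = 0.249032;  (v·dt/L) = 19.9000·0.15/1.6 = 1.865625
tan δ = Δθ·L/(v·dt) = 0.133484  →  δ = 0.1327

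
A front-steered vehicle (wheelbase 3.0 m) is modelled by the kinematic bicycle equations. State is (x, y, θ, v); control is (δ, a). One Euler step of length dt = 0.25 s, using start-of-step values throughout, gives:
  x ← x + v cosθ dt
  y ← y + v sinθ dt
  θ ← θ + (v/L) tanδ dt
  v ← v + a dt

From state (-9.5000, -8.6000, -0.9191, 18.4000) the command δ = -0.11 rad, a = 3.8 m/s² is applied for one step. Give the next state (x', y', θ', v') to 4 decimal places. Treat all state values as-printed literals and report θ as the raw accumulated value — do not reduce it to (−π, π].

(-6.7099, -12.2573, -1.0885, 19.3500)

x' = -9.5000 + 18.4000·cos(-0.9191)·0.25 = -6.7099
y' = -8.6000 + 18.4000·sin(-0.9191)·0.25 = -12.2573
θ' = -0.9191 + (18.4000/3.0)·tan(-0.11)·0.25 = -1.0885
v' = 18.4000 + 3.8000·0.25 = 19.3500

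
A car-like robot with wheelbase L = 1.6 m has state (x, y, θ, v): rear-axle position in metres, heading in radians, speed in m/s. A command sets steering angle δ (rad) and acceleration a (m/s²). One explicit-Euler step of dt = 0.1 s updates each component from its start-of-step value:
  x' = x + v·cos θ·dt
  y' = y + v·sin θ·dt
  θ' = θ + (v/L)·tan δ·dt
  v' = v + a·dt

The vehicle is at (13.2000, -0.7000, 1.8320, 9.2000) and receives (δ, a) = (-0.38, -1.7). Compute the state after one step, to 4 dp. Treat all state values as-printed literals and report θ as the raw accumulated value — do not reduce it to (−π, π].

x' = 13.2000 + 9.2000·cos(1.8320)·0.1 = 12.9624
y' = -0.7000 + 9.2000·sin(1.8320)·0.1 = 0.1888
θ' = 1.8320 + (9.2000/1.6)·tan(-0.38)·0.1 = 1.6023
v' = 9.2000 − 1.7000·0.1 = 9.0300

(12.9624, 0.1888, 1.6023, 9.0300)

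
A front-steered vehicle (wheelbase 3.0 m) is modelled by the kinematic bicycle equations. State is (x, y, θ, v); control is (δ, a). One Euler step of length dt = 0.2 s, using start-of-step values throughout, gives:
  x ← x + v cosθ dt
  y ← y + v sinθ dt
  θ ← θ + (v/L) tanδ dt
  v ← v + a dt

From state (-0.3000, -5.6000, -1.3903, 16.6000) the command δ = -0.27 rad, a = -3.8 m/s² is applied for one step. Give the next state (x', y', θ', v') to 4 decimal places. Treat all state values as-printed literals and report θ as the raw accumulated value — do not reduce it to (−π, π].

(0.2960, -8.8661, -1.6966, 15.8400)

x' = -0.3000 + 16.6000·cos(-1.3903)·0.2 = 0.2960
y' = -5.6000 + 16.6000·sin(-1.3903)·0.2 = -8.8661
θ' = -1.3903 + (16.6000/3.0)·tan(-0.27)·0.2 = -1.6966
v' = 16.6000 − 3.8000·0.2 = 15.8400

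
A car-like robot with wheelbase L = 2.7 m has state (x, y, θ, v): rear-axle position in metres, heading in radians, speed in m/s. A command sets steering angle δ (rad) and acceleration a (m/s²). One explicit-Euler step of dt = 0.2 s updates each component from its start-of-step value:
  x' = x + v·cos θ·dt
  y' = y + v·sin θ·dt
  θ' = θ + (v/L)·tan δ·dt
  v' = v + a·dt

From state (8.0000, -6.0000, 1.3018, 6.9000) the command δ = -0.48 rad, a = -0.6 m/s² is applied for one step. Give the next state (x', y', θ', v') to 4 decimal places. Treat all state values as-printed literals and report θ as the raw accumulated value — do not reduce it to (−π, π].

x' = 8.0000 + 6.9000·cos(1.3018)·0.2 = 8.3668
y' = -6.0000 + 6.9000·sin(1.3018)·0.2 = -4.6696
θ' = 1.3018 + (6.9000/2.7)·tan(-0.48)·0.2 = 1.0357
v' = 6.9000 − 0.6000·0.2 = 6.7800

(8.3668, -4.6696, 1.0357, 6.7800)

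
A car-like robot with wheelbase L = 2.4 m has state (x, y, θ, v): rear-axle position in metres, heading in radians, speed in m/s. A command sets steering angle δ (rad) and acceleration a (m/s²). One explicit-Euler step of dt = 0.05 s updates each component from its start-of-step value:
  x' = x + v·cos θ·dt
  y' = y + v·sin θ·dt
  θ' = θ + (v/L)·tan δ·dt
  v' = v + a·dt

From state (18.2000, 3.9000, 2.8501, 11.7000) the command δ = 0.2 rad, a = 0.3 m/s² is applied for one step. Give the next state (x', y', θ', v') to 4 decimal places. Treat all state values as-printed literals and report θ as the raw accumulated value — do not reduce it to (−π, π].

(17.6397, 4.0681, 2.8995, 11.7150)

x' = 18.2000 + 11.7000·cos(2.8501)·0.05 = 17.6397
y' = 3.9000 + 11.7000·sin(2.8501)·0.05 = 4.0681
θ' = 2.8501 + (11.7000/2.4)·tan(0.2)·0.05 = 2.8995
v' = 11.7000 + 0.3000·0.05 = 11.7150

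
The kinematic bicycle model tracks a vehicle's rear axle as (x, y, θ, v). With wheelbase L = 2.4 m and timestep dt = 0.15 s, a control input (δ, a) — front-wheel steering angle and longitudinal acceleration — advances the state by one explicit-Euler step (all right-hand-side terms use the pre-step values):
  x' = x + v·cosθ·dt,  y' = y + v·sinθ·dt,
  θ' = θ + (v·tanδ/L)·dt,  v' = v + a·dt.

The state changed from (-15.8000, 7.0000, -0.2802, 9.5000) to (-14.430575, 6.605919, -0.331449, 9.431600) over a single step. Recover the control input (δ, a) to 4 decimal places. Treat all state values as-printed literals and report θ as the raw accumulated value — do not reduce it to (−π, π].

δ = -0.0861, a = -0.4560

a = (v'−v)/dt = (-0.068400)/0.15 = -0.4560
Δθ = θ'−θ = -0.051249;  (v·dt/L) = 9.5000·0.15/2.4 = 0.593750
tan δ = Δθ·L/(v·dt) = -0.086314  →  δ = -0.0861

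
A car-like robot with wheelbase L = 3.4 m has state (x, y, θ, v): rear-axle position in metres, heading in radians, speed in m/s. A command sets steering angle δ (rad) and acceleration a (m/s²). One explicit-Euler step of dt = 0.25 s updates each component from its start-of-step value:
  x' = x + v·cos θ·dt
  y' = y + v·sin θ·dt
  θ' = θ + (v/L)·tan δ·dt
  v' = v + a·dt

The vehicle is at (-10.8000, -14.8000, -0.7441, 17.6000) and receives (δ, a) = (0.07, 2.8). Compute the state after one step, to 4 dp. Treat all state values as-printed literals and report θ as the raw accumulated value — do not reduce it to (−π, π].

(-7.5629, -17.7802, -0.6534, 18.3000)

x' = -10.8000 + 17.6000·cos(-0.7441)·0.25 = -7.5629
y' = -14.8000 + 17.6000·sin(-0.7441)·0.25 = -17.7802
θ' = -0.7441 + (17.6000/3.4)·tan(0.07)·0.25 = -0.6534
v' = 17.6000 + 2.8000·0.25 = 18.3000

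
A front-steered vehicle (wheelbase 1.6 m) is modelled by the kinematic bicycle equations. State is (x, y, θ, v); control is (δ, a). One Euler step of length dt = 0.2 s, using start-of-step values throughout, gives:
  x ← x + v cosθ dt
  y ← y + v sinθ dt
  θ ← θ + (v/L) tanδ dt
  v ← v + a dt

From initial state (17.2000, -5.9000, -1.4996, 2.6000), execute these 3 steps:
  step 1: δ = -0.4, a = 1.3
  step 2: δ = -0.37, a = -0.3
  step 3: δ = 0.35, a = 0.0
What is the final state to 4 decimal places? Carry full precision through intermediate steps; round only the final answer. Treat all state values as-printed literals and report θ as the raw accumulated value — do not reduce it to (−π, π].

(17.0852, -7.5377, -1.6479, 2.8000)

after step 1 (δ=-0.4, a=1.3): (17.236991, -6.418683, -1.637008, 2.860000)
after step 2 (δ=-0.37, a=-0.3): (17.199146, -6.989429, -1.775669, 2.800000)
after step 3 (δ=0.35, a=0.0): (17.085218, -7.537718, -1.647909, 2.800000)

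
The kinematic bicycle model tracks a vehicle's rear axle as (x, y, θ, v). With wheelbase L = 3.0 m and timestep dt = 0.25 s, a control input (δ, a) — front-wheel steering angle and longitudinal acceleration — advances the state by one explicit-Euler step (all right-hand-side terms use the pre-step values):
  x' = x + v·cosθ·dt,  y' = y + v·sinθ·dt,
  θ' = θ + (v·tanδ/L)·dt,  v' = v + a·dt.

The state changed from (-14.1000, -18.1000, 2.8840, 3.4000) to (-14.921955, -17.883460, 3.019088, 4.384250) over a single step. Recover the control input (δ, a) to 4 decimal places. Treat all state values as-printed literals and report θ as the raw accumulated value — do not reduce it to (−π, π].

δ = 0.4449, a = 3.9370

a = (v'−v)/dt = (0.984250)/0.25 = 3.9370
Δθ = θ'−θ = 0.135088;  (v·dt/L) = 3.4000·0.25/3.0 = 0.283333
tan δ = Δθ·L/(v·dt) = 0.476781  →  δ = 0.4449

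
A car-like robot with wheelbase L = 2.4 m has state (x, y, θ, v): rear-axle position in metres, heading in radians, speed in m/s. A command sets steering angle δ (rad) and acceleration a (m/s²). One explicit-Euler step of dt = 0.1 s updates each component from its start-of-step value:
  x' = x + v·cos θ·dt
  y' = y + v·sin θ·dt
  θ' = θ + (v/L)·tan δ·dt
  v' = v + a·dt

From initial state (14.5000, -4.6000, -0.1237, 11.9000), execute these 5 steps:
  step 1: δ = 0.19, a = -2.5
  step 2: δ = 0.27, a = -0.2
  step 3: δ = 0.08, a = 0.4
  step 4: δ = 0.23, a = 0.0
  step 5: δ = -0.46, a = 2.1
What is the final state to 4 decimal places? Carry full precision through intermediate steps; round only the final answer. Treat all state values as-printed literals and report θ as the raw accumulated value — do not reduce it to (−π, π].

after step 1 (δ=0.19, a=-2.5): (15.680907, -4.746828, -0.028341, 11.650000)
after step 2 (δ=0.27, a=-0.2): (16.845439, -4.779841, 0.106002, 11.630000)
after step 3 (δ=0.08, a=0.4): (18.001911, -4.656792, 0.144851, 11.670000)
after step 4 (δ=0.23, a=0.0): (19.156690, -4.488341, 0.258703, 11.670000)
after step 5 (δ=-0.46, a=2.1): (20.284855, -4.189791, 0.017791, 11.880000)

(20.2849, -4.1898, 0.0178, 11.8800)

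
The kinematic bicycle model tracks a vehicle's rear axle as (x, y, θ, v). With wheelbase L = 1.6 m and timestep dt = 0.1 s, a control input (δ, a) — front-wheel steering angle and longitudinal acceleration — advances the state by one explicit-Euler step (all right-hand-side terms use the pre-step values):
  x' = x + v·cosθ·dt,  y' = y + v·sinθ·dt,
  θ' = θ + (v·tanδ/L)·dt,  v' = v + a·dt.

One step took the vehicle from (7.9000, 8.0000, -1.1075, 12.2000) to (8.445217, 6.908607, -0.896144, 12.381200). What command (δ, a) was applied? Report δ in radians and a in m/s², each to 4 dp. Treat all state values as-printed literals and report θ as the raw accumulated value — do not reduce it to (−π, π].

a = (v'−v)/dt = (0.181200)/0.1 = 1.8120
Δθ = θ'−θ = 0.211356;  (v·dt/L) = 12.2000·0.1/1.6 = 0.762500
tan δ = Δθ·L/(v·dt) = 0.277188  →  δ = 0.2704

δ = 0.2704, a = 1.8120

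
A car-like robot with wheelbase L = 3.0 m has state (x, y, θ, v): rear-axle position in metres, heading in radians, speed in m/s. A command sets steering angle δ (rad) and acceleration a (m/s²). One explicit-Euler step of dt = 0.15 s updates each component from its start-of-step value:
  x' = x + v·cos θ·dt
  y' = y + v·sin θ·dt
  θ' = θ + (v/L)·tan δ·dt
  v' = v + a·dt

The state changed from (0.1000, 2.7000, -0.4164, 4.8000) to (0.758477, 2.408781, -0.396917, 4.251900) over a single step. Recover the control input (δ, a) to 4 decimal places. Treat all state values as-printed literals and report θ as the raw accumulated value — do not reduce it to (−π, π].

δ = 0.0810, a = -3.6540

a = (v'−v)/dt = (-0.548100)/0.15 = -3.6540
Δθ = θ'−θ = 0.019483;  (v·dt/L) = 4.8000·0.15/3.0 = 0.240000
tan δ = Δθ·L/(v·dt) = 0.081179  →  δ = 0.0810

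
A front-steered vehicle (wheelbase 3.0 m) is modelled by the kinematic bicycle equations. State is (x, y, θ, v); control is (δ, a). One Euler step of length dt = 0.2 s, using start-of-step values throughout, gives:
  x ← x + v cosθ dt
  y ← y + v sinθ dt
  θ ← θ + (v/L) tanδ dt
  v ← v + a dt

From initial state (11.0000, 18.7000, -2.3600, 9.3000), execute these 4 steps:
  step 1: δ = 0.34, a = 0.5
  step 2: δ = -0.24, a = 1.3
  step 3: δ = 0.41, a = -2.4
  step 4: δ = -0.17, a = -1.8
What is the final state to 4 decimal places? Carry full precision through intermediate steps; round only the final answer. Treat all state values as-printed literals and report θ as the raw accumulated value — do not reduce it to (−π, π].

(6.5993, 12.7001, -2.1192, 8.8200)

after step 1 (δ=0.34, a=0.5): (9.679786, 17.389796, -2.140683, 9.400000)
after step 2 (δ=-0.24, a=1.3): (8.665457, 15.806907, -2.294039, 9.660000)
after step 3 (δ=0.41, a=-2.4): (7.386822, 14.358557, -2.014136, 9.180000)
after step 4 (δ=-0.17, a=-1.8): (6.599254, 12.700054, -2.119190, 8.820000)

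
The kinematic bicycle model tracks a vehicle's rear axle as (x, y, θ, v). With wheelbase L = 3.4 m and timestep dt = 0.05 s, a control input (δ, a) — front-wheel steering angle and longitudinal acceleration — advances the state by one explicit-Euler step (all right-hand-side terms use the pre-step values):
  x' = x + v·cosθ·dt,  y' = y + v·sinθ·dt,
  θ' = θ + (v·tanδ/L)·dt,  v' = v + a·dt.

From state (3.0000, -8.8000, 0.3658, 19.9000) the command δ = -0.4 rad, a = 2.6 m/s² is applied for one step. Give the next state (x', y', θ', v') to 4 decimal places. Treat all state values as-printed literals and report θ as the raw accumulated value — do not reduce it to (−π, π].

(3.9292, -8.4441, 0.2421, 20.0300)

x' = 3.0000 + 19.9000·cos(0.3658)·0.05 = 3.9292
y' = -8.8000 + 19.9000·sin(0.3658)·0.05 = -8.4441
θ' = 0.3658 + (19.9000/3.4)·tan(-0.4)·0.05 = 0.2421
v' = 19.9000 + 2.6000·0.05 = 20.0300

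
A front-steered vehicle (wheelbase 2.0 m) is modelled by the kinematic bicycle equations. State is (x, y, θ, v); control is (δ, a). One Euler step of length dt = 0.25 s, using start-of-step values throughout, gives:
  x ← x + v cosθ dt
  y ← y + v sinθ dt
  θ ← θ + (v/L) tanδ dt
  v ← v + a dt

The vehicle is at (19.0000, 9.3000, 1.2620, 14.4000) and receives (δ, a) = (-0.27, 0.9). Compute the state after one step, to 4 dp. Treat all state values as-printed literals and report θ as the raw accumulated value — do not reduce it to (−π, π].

(20.0941, 12.7297, 0.7638, 14.6250)

x' = 19.0000 + 14.4000·cos(1.2620)·0.25 = 20.0941
y' = 9.3000 + 14.4000·sin(1.2620)·0.25 = 12.7297
θ' = 1.2620 + (14.4000/2.0)·tan(-0.27)·0.25 = 0.7638
v' = 14.4000 + 0.9000·0.25 = 14.6250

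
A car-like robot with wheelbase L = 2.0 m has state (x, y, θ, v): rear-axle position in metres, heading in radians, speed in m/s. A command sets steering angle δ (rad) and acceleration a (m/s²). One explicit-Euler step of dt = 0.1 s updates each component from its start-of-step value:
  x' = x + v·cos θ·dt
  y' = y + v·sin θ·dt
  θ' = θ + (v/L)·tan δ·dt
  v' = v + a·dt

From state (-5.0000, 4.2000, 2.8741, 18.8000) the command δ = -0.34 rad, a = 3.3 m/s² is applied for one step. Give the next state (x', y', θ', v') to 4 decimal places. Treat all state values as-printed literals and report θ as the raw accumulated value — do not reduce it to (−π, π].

x' = -5.0000 + 18.8000·cos(2.8741)·0.1 = -6.8131
y' = 4.2000 + 18.8000·sin(2.8741)·0.1 = 4.6969
θ' = 2.8741 + (18.8000/2.0)·tan(-0.34)·0.1 = 2.5416
v' = 18.8000 + 3.3000·0.1 = 19.1300

(-6.8131, 4.6969, 2.5416, 19.1300)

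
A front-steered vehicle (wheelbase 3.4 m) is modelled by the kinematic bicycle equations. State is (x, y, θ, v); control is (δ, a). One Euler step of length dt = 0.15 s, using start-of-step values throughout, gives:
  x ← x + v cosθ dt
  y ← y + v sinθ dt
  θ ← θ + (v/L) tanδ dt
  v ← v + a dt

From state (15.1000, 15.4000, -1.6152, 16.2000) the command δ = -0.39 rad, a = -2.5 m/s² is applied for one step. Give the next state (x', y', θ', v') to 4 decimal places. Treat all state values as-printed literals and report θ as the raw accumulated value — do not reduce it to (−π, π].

x' = 15.1000 + 16.2000·cos(-1.6152)·0.15 = 14.9921
y' = 15.4000 + 16.2000·sin(-1.6152)·0.15 = 12.9724
θ' = -1.6152 + (16.2000/3.4)·tan(-0.39)·0.15 = -1.9090
v' = 16.2000 − 2.5000·0.15 = 15.8250

(14.9921, 12.9724, -1.9090, 15.8250)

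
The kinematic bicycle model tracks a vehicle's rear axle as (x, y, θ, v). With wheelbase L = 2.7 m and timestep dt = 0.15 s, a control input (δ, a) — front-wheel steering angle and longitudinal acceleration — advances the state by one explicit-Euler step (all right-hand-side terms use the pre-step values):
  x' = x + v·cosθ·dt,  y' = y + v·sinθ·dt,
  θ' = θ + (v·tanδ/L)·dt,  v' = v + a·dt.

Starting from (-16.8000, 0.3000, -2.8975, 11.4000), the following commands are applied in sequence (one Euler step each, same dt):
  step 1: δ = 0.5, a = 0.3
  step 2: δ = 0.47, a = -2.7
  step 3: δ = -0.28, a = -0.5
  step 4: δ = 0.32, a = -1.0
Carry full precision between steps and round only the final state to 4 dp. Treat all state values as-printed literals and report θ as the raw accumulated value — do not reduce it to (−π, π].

after step 1 (δ=0.5, a=0.3): (-18.459310, -0.113266, -2.551508, 11.445000)
after step 2 (δ=0.47, a=-2.7): (-19.885747, -1.068519, -2.228527, 11.040000)
after step 3 (δ=-0.28, a=-0.5): (-20.898097, -2.379047, -2.404893, 10.965000)
after step 4 (δ=0.32, a=-1.0): (-22.116347, -3.484067, -2.203022, 10.815000)

(-22.1163, -3.4841, -2.2030, 10.8150)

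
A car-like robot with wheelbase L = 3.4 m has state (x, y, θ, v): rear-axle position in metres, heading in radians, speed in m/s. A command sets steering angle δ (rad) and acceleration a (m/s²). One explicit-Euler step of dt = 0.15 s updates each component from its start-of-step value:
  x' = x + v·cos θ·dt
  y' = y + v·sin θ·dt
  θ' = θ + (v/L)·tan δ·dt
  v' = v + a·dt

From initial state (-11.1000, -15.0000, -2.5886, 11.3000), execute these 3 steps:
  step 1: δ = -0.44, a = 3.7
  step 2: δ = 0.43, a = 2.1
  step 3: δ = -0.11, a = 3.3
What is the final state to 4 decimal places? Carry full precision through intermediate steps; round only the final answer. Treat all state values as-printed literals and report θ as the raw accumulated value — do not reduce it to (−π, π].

(-15.7797, -17.4136, -2.6427, 12.6650)

after step 1 (δ=-0.44, a=3.7): (-12.542371, -15.890275, -2.823298, 11.855000)
after step 2 (δ=0.43, a=2.1): (-14.231301, -16.446774, -2.583432, 12.170000)
after step 3 (δ=-0.11, a=3.3): (-15.779746, -17.413607, -2.642732, 12.665000)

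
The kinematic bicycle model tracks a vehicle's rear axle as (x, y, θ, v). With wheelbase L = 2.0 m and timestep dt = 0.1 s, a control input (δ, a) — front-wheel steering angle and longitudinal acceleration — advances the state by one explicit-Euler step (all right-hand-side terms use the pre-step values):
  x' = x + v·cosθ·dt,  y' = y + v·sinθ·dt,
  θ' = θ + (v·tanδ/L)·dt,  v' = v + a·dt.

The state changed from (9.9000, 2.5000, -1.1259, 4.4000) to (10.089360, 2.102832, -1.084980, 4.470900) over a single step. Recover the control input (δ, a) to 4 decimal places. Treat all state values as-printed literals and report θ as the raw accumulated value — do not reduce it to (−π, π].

δ = 0.1839, a = 0.7090

a = (v'−v)/dt = (0.070900)/0.1 = 0.7090
Δθ = θ'−θ = 0.040920;  (v·dt/L) = 4.4000·0.1/2.0 = 0.220000
tan δ = Δθ·L/(v·dt) = 0.186000  →  δ = 0.1839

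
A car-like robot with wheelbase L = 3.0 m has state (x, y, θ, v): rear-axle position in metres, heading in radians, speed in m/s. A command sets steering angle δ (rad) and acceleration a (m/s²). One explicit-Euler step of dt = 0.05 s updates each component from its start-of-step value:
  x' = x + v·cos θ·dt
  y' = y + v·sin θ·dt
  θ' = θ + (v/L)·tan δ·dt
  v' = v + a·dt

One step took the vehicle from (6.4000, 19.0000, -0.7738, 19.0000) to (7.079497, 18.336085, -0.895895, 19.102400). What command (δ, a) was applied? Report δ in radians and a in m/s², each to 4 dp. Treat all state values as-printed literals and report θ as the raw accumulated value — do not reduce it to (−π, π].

a = (v'−v)/dt = (0.102400)/0.05 = 2.0480
Δθ = θ'−θ = -0.122095;  (v·dt/L) = 19.0000·0.05/3.0 = 0.316667
tan δ = Δθ·L/(v·dt) = -0.385563  →  δ = -0.3680

δ = -0.3680, a = 2.0480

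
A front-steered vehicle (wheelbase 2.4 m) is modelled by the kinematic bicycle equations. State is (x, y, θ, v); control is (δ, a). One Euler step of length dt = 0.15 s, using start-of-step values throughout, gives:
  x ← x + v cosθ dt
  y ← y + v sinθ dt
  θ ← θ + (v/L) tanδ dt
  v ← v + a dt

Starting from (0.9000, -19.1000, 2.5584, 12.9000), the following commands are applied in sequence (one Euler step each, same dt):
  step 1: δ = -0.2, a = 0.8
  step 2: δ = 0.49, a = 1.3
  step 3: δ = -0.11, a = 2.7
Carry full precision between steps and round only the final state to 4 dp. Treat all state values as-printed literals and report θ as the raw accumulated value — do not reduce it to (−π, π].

(-4.0348, -16.0984, 2.7378, 13.6200)

after step 1 (δ=-0.2, a=0.8): (-0.715161, -18.034412, 2.394965, 13.020000)
after step 2 (δ=0.49, a=1.3): (-2.148631, -16.707998, 2.829010, 13.215000)
after step 3 (δ=-0.11, a=2.7): (-4.034826, -16.098421, 2.737788, 13.620000)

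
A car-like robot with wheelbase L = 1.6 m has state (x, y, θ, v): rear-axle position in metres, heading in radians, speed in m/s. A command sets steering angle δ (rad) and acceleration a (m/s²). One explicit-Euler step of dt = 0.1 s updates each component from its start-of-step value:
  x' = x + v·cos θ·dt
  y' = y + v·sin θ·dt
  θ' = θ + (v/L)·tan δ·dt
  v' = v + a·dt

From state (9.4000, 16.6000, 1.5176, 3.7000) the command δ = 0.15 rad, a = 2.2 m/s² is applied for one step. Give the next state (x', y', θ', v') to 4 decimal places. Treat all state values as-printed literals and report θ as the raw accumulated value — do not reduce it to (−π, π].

(9.4197, 16.9695, 1.5526, 3.9200)

x' = 9.4000 + 3.7000·cos(1.5176)·0.1 = 9.4197
y' = 16.6000 + 3.7000·sin(1.5176)·0.1 = 16.9695
θ' = 1.5176 + (3.7000/1.6)·tan(0.15)·0.1 = 1.5526
v' = 3.7000 + 2.2000·0.1 = 3.9200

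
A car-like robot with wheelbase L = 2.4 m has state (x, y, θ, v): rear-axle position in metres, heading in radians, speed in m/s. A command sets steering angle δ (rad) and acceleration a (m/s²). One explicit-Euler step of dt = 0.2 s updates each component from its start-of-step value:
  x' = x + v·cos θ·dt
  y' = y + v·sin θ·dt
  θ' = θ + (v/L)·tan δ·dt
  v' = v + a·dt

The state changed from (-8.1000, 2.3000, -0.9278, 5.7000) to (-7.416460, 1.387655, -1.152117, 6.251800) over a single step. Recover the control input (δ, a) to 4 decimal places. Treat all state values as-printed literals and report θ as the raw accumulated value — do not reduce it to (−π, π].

δ = -0.4412, a = 2.7590

a = (v'−v)/dt = (0.551800)/0.2 = 2.7590
Δθ = θ'−θ = -0.224317;  (v·dt/L) = 5.7000·0.2/2.4 = 0.475000
tan δ = Δθ·L/(v·dt) = -0.472246  →  δ = -0.4412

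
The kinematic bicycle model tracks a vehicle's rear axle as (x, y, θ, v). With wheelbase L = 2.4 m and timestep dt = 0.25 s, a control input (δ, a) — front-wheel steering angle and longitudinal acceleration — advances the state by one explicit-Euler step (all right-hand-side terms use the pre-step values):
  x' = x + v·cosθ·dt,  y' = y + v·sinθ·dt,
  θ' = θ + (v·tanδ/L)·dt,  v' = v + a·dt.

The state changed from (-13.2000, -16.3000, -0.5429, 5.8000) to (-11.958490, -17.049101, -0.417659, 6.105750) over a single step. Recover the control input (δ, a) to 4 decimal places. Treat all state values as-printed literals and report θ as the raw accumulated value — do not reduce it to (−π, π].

a = (v'−v)/dt = (0.305750)/0.25 = 1.2230
Δθ = θ'−θ = 0.125241;  (v·dt/L) = 5.8000·0.25/2.4 = 0.604167
tan δ = Δθ·L/(v·dt) = 0.207295  →  δ = 0.2044

δ = 0.2044, a = 1.2230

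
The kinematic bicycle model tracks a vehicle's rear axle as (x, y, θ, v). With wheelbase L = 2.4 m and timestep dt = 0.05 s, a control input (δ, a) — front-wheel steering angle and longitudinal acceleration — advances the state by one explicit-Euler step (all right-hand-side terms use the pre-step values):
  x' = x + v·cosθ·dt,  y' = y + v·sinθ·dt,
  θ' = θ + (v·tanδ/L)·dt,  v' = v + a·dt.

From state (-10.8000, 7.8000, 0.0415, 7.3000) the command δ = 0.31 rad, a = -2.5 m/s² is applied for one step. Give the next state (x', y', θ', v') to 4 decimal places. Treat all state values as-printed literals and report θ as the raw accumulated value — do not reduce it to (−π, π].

(-10.4353, 7.8151, 0.0902, 7.1750)

x' = -10.8000 + 7.3000·cos(0.0415)·0.05 = -10.4353
y' = 7.8000 + 7.3000·sin(0.0415)·0.05 = 7.8151
θ' = 0.0415 + (7.3000/2.4)·tan(0.31)·0.05 = 0.0902
v' = 7.3000 − 2.5000·0.05 = 7.1750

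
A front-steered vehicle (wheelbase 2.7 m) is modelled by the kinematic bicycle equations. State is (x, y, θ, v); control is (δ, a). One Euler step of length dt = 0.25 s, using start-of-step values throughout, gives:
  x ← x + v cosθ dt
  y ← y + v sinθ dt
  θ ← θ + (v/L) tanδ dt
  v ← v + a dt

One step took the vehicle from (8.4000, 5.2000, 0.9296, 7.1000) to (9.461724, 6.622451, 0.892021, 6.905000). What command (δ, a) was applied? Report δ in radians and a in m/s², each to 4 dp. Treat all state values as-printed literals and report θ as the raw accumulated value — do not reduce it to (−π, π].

a = (v'−v)/dt = (-0.195000)/0.25 = -0.7800
Δθ = θ'−θ = -0.037579;  (v·dt/L) = 7.1000·0.25/2.7 = 0.657407
tan δ = Δθ·L/(v·dt) = -0.057162  →  δ = -0.0571

δ = -0.0571, a = -0.7800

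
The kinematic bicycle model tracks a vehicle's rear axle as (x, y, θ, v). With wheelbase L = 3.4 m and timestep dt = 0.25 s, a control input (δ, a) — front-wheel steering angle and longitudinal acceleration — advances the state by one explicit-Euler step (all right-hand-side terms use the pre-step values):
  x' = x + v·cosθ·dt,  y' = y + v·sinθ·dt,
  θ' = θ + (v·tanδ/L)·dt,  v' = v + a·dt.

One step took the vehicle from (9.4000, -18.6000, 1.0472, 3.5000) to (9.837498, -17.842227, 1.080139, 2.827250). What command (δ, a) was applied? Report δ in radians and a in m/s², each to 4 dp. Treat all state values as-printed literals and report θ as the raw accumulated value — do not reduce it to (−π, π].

δ = 0.1273, a = -2.6910

a = (v'−v)/dt = (-0.672750)/0.25 = -2.6910
Δθ = θ'−θ = 0.032939;  (v·dt/L) = 3.5000·0.25/3.4 = 0.257353
tan δ = Δθ·L/(v·dt) = 0.127992  →  δ = 0.1273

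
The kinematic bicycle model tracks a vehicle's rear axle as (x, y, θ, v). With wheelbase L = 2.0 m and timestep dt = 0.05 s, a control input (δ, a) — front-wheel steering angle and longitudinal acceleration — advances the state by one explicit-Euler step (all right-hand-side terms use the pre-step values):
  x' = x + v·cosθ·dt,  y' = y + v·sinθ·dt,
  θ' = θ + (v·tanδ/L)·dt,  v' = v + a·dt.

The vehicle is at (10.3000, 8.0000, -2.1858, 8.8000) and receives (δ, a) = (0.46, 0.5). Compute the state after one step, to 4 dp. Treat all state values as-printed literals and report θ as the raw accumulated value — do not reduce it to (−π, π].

x' = 10.3000 + 8.8000·cos(-2.1858)·0.05 = 10.0461
y' = 8.0000 + 8.8000·sin(-2.1858)·0.05 = 7.6406
θ' = -2.1858 + (8.8000/2.0)·tan(0.46)·0.05 = -2.0768
v' = 8.8000 + 0.5000·0.05 = 8.8250

(10.0461, 7.6406, -2.0768, 8.8250)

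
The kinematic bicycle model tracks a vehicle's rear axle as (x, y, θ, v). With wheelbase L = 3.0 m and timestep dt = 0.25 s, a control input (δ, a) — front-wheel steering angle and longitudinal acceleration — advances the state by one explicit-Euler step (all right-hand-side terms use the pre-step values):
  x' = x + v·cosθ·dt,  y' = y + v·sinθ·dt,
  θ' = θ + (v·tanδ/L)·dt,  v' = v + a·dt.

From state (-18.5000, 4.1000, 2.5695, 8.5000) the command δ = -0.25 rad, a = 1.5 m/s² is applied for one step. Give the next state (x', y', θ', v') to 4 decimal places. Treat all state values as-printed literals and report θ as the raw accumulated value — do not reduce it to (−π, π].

x' = -18.5000 + 8.5000·cos(2.5695)·0.25 = -20.2866
y' = 4.1000 + 8.5000·sin(2.5695)·0.25 = 5.2505
θ' = 2.5695 + (8.5000/3.0)·tan(-0.25)·0.25 = 2.3886
v' = 8.5000 + 1.5000·0.25 = 8.8750

(-20.2866, 5.2505, 2.3886, 8.8750)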